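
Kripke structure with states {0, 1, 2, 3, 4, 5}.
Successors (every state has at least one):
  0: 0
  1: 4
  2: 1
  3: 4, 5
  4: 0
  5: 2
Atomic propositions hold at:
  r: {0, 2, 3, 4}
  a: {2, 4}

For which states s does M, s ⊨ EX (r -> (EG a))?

{2, 3}

EG a: greatest fixpoint, start Z0 = {2, 4}, keep only states in Sat with some successor in Z. Z1 = ∅; fixed.
Sat(EG a) = ∅
Sat(r -> (EG a)) = {1, 5}
Sat(EX (r -> (EG a))) = {s : some successor in {1, 5}} = {2, 3}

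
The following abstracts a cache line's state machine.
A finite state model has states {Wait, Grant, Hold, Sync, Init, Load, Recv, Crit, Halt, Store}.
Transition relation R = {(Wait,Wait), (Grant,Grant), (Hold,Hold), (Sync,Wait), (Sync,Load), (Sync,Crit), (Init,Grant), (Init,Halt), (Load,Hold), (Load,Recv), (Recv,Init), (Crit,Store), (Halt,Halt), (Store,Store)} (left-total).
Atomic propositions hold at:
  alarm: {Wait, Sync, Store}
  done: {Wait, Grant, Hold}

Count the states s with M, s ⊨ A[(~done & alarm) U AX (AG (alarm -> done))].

7

Sat(~done) = {Sync, Init, Load, Recv, Crit, Halt, Store}
Sat(~done & alarm) = {Sync, Store}
Sat(alarm -> done) = {Wait, Grant, Hold, Init, Load, Recv, Crit, Halt}
AG (alarm -> done): greatest fixpoint, start Z0 = {Wait, Grant, Hold, Init, Load, Recv, Crit, Halt}, keep only states in Sat with every successor in Z. Z1 = {Wait, Grant, Hold, Init, Load, Recv, Halt}; fixed.
Sat(AG (alarm -> done)) = {Wait, Grant, Hold, Init, Load, Recv, Halt}
Sat(AX (AG (alarm -> done))) = {s : every successor in {Wait, Grant, Hold, Init, Load, Recv, Halt}} = {Wait, Grant, Hold, Init, Load, Recv, Halt}
A[(~done & alarm) U AX (AG (alarm -> done))]: least fixpoint, start Z0 = Sat(AX (AG (alarm -> done))) = {Wait, Grant, Hold, Init, Load, Recv, Halt}, add states in Sat(~done & alarm) with every successor in Z. Already a fixed point.
Sat(A[(~done & alarm) U AX (AG (alarm -> done))]) = {Wait, Grant, Hold, Init, Load, Recv, Halt}
|Sat(A[(~done & alarm) U AX (AG (alarm -> done))])| = |{Wait, Grant, Hold, Init, Load, Recv, Halt}| = 7.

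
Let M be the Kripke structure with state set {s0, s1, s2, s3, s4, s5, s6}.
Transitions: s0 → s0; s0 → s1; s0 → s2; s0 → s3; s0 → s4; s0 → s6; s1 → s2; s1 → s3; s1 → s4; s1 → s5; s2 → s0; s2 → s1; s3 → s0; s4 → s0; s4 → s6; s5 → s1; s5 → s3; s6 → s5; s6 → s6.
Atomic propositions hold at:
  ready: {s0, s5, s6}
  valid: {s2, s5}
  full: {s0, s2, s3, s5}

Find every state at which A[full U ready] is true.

A[full U ready]: least fixpoint, start Z0 = Sat(ready) = {s0, s5, s6}, add states in Sat(full) with every successor in Z. Z1 = {s0, s3, s5, s6}; fixed.
Sat(A[full U ready]) = {s0, s3, s5, s6}

{s0, s3, s5, s6}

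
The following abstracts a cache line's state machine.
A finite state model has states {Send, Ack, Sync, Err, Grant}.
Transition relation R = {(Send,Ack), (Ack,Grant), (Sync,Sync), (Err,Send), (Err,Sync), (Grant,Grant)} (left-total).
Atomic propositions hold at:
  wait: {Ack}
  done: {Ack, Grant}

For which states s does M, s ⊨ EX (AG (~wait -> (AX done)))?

{Send, Ack, Err, Grant}

Sat(~wait) = {Send, Sync, Err, Grant}
Sat(AX done) = {s : every successor in {Ack, Grant}} = {Send, Ack, Grant}
Sat(~wait -> (AX done)) = {Send, Ack, Grant}
AG (~wait -> (AX done)): greatest fixpoint, start Z0 = {Send, Ack, Grant}, keep only states in Sat with every successor in Z. Already a fixed point.
Sat(AG (~wait -> (AX done))) = {Send, Ack, Grant}
Sat(EX (AG (~wait -> (AX done)))) = {s : some successor in {Send, Ack, Grant}} = {Send, Ack, Err, Grant}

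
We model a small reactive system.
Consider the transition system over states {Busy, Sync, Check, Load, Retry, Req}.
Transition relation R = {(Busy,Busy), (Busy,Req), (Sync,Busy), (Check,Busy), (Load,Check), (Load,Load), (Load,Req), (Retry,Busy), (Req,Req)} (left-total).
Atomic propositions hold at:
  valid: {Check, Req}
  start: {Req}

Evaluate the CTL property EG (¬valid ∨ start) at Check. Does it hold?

No

Sat(¬valid) = {Busy, Sync, Load, Retry}
Sat(¬valid ∨ start) = {Busy, Sync, Load, Retry, Req}
EG (¬valid ∨ start): greatest fixpoint, start Z0 = {Busy, Sync, Load, Retry, Req}, keep only states in Sat with some successor in Z. Already a fixed point.
Sat(EG (¬valid ∨ start)) = {Busy, Sync, Load, Retry, Req}
Check ∉ Sat(EG (¬valid ∨ start)) = {Busy, Sync, Load, Retry, Req}, so the formula does not hold at Check.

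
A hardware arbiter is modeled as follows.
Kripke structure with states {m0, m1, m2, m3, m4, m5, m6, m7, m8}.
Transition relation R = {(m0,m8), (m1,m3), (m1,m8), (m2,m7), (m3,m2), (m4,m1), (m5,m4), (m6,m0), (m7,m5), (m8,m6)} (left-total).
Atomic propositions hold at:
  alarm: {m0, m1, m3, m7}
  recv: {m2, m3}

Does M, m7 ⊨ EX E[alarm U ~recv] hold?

Yes

Sat(~recv) = {m0, m1, m4, m5, m6, m7, m8}
E[alarm U ~recv]: least fixpoint, start Z0 = Sat(~recv) = {m0, m1, m4, m5, m6, m7, m8}, add states in Sat(alarm) with some successor in Z. Already a fixed point.
Sat(E[alarm U ~recv]) = {m0, m1, m4, m5, m6, m7, m8}
Sat(EX E[alarm U ~recv]) = {s : some successor in {m0, m1, m4, m5, m6, m7, m8}} = {m0, m1, m2, m4, m5, m6, m7, m8}
m7 ∈ Sat(EX E[alarm U ~recv]) = {m0, m1, m2, m4, m5, m6, m7, m8}, so the formula holds at m7.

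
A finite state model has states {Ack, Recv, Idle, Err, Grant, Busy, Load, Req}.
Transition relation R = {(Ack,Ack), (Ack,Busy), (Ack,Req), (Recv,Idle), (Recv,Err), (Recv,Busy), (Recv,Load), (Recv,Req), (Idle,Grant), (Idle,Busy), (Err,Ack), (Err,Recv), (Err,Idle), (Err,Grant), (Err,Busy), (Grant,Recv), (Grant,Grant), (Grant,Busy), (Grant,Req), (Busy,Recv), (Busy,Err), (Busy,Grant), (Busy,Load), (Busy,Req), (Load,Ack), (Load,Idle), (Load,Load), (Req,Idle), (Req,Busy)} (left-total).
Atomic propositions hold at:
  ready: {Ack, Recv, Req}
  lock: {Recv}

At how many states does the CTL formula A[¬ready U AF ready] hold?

Sat(¬ready) = {Idle, Err, Grant, Busy, Load}
AF ready: least fixpoint, start Z0 = {Ack, Recv, Req}, add states with every successor in Z. Already a fixed point.
Sat(AF ready) = {Ack, Recv, Req}
A[¬ready U AF ready]: least fixpoint, start Z0 = Sat(AF ready) = {Ack, Recv, Req}, add states in Sat(¬ready) with every successor in Z. Already a fixed point.
Sat(A[¬ready U AF ready]) = {Ack, Recv, Req}
|Sat(A[¬ready U AF ready])| = |{Ack, Recv, Req}| = 3.

3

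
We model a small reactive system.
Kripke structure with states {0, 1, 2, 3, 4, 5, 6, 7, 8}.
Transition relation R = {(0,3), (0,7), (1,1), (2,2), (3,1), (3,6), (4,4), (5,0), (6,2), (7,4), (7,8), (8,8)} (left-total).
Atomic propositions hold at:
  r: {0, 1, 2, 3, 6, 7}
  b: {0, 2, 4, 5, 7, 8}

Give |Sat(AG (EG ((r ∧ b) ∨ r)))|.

4

Sat(r ∧ b) = {0, 2, 7}
Sat((r ∧ b) ∨ r) = {0, 1, 2, 3, 6, 7}
EG ((r ∧ b) ∨ r): greatest fixpoint, start Z0 = {0, 1, 2, 3, 6, 7}, keep only states in Sat with some successor in Z. Z1 = {0, 1, 2, 3, 6}; fixed.
Sat(EG ((r ∧ b) ∨ r)) = {0, 1, 2, 3, 6}
AG (EG ((r ∧ b) ∨ r)): greatest fixpoint, start Z0 = {0, 1, 2, 3, 6}, keep only states in Sat with every successor in Z. Z1 = {1, 2, 3, 6}; fixed.
Sat(AG (EG ((r ∧ b) ∨ r))) = {1, 2, 3, 6}
|Sat(AG (EG ((r ∧ b) ∨ r)))| = |{1, 2, 3, 6}| = 4.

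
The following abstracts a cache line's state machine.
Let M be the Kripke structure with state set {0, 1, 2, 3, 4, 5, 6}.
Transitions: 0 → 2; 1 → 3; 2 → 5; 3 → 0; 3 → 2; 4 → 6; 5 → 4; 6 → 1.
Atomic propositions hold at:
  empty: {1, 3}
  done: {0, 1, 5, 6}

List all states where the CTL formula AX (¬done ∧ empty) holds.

{1}

Sat(¬done) = {2, 3, 4}
Sat(¬done ∧ empty) = {3}
Sat(AX (¬done ∧ empty)) = {s : every successor in {3}} = {1}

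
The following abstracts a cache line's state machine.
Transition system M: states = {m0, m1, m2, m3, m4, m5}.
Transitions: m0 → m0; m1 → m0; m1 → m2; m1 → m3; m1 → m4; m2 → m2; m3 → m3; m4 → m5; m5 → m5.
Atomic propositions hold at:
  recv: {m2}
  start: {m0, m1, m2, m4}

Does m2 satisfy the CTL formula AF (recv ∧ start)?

Sat(recv ∧ start) = {m2}
AF (recv ∧ start): least fixpoint, start Z0 = {m2}, add states with every successor in Z. Already a fixed point.
Sat(AF (recv ∧ start)) = {m2}
m2 ∈ Sat(AF (recv ∧ start)) = {m2}, so the formula holds at m2.

Yes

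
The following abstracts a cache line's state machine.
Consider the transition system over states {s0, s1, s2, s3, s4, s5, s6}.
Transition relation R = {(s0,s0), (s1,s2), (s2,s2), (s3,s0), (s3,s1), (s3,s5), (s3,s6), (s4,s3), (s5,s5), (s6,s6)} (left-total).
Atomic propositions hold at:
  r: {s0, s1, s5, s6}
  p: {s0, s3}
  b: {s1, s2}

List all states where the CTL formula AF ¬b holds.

Sat(¬b) = {s0, s3, s4, s5, s6}
AF ¬b: least fixpoint, start Z0 = {s0, s3, s4, s5, s6}, add states with every successor in Z. Already a fixed point.
Sat(AF ¬b) = {s0, s3, s4, s5, s6}

{s0, s3, s4, s5, s6}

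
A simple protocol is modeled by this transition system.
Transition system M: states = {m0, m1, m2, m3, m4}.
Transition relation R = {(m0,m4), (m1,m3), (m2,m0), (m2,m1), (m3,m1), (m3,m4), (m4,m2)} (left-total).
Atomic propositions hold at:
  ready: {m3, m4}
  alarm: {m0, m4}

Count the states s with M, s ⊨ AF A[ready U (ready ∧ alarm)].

2

Sat(ready ∧ alarm) = {m4}
A[ready U (ready ∧ alarm)]: least fixpoint, start Z0 = Sat((ready ∧ alarm)) = {m4}, add states in Sat(ready) with every successor in Z. Already a fixed point.
Sat(A[ready U (ready ∧ alarm)]) = {m4}
AF A[ready U (ready ∧ alarm)]: least fixpoint, start Z0 = {m4}, add states with every successor in Z. Z1 = {m0, m4}; fixed.
Sat(AF A[ready U (ready ∧ alarm)]) = {m0, m4}
|Sat(AF A[ready U (ready ∧ alarm)])| = |{m0, m4}| = 2.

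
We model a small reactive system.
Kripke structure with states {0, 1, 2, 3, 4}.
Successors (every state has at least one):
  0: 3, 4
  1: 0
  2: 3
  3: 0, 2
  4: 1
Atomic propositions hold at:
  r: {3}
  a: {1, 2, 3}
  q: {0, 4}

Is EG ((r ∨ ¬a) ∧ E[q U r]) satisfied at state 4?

Sat(¬a) = {0, 4}
Sat(r ∨ ¬a) = {0, 3, 4}
E[q U r]: least fixpoint, start Z0 = Sat(r) = {3}, add states in Sat(q) with some successor in Z. Z1 = {0, 3}; fixed.
Sat(E[q U r]) = {0, 3}
Sat((r ∨ ¬a) ∧ E[q U r]) = {0, 3}
EG ((r ∨ ¬a) ∧ E[q U r]): greatest fixpoint, start Z0 = {0, 3}, keep only states in Sat with some successor in Z. Already a fixed point.
Sat(EG ((r ∨ ¬a) ∧ E[q U r])) = {0, 3}
4 ∉ Sat(EG ((r ∨ ¬a) ∧ E[q U r])) = {0, 3}, so the formula does not hold at 4.

No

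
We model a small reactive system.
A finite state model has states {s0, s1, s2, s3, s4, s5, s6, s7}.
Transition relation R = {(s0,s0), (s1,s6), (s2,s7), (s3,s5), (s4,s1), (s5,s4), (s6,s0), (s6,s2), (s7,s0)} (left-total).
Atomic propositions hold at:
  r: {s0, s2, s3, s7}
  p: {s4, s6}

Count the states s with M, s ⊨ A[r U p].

A[r U p]: least fixpoint, start Z0 = Sat(p) = {s4, s6}, add states in Sat(r) with every successor in Z. Already a fixed point.
Sat(A[r U p]) = {s4, s6}
|Sat(A[r U p])| = |{s4, s6}| = 2.

2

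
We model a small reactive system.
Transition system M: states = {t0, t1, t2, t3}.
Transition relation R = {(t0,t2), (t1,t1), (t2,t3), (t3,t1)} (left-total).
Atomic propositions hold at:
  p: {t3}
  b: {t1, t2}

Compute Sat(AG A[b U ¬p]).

{t1}

Sat(¬p) = {t0, t1, t2}
A[b U ¬p]: least fixpoint, start Z0 = Sat(¬p) = {t0, t1, t2}, add states in Sat(b) with every successor in Z. Already a fixed point.
Sat(A[b U ¬p]) = {t0, t1, t2}
AG A[b U ¬p]: greatest fixpoint, start Z0 = {t0, t1, t2}, keep only states in Sat with every successor in Z. Z1 = {t0, t1}; Z2 = {t1}; fixed.
Sat(AG A[b U ¬p]) = {t1}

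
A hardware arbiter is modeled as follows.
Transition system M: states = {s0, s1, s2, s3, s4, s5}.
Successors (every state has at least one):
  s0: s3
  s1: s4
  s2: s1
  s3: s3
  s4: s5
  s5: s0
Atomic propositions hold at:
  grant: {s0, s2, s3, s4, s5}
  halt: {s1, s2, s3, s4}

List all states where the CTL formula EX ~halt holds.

Sat(~halt) = {s0, s5}
Sat(EX ~halt) = {s : some successor in {s0, s5}} = {s4, s5}

{s4, s5}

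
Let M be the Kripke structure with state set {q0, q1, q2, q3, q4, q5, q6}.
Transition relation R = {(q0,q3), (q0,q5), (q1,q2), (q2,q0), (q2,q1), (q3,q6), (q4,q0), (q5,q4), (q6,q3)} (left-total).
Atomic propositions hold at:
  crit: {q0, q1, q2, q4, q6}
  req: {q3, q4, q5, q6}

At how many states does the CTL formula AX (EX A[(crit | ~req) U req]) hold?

6

Sat(~req) = {q0, q1, q2}
Sat(crit | ~req) = {q0, q1, q2, q4, q6}
A[(crit | ~req) U req]: least fixpoint, start Z0 = Sat(req) = {q3, q4, q5, q6}, add states in Sat(crit | ~req) with every successor in Z. Z1 = {q0, q3, q4, q5, q6}; fixed.
Sat(A[(crit | ~req) U req]) = {q0, q3, q4, q5, q6}
Sat(EX A[(crit | ~req) U req]) = {s : some successor in {q0, q3, q4, q5, q6}} = {q0, q2, q3, q4, q5, q6}
Sat(AX (EX A[(crit | ~req) U req])) = {s : every successor in {q0, q2, q3, q4, q5, q6}} = {q0, q1, q3, q4, q5, q6}
|Sat(AX (EX A[(crit | ~req) U req]))| = |{q0, q1, q3, q4, q5, q6}| = 6.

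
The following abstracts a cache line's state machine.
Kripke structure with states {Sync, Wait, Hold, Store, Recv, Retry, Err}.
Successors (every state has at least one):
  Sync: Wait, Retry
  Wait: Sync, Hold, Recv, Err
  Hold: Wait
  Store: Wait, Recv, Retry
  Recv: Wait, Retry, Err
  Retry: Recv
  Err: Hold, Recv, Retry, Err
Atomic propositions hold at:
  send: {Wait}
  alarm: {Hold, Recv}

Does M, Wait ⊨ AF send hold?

Yes

AF send: least fixpoint, start Z0 = {Wait}, add states with every successor in Z. Z1 = {Wait, Hold}; fixed.
Sat(AF send) = {Wait, Hold}
Wait ∈ Sat(AF send) = {Wait, Hold}, so the formula holds at Wait.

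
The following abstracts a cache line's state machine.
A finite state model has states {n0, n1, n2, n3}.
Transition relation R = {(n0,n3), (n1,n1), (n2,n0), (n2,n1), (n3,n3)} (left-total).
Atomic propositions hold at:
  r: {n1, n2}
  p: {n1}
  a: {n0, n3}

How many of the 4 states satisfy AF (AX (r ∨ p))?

1

Sat(r ∨ p) = {n1, n2}
Sat(AX (r ∨ p)) = {s : every successor in {n1, n2}} = {n1}
AF (AX (r ∨ p)): least fixpoint, start Z0 = {n1}, add states with every successor in Z. Already a fixed point.
Sat(AF (AX (r ∨ p))) = {n1}
|Sat(AF (AX (r ∨ p)))| = |{n1}| = 1.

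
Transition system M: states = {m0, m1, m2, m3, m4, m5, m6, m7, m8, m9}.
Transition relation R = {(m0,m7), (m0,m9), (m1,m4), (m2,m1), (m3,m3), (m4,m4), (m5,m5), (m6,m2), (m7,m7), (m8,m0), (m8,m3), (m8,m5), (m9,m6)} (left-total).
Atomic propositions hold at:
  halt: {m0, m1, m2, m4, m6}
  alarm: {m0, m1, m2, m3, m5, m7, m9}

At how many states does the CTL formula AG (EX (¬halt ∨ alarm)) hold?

Sat(¬halt) = {m3, m5, m7, m8, m9}
Sat(¬halt ∨ alarm) = {m0, m1, m2, m3, m5, m7, m8, m9}
Sat(EX (¬halt ∨ alarm)) = {s : some successor in {m0, m1, m2, m3, m5, m7, m8, m9}} = {m0, m2, m3, m5, m6, m7, m8}
AG (EX (¬halt ∨ alarm)): greatest fixpoint, start Z0 = {m0, m2, m3, m5, m6, m7, m8}, keep only states in Sat with every successor in Z. Z1 = {m3, m5, m6, m7, m8}; Z2 = {m3, m5, m7}; fixed.
Sat(AG (EX (¬halt ∨ alarm))) = {m3, m5, m7}
|Sat(AG (EX (¬halt ∨ alarm)))| = |{m3, m5, m7}| = 3.

3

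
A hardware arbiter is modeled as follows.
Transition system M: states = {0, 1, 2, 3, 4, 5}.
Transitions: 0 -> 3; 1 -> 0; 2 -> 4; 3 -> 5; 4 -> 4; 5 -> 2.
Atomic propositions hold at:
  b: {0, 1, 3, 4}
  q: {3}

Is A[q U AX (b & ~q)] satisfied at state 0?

No

Sat(~q) = {0, 1, 2, 4, 5}
Sat(b & ~q) = {0, 1, 4}
Sat(AX (b & ~q)) = {s : every successor in {0, 1, 4}} = {1, 2, 4}
A[q U AX (b & ~q)]: least fixpoint, start Z0 = Sat(AX (b & ~q)) = {1, 2, 4}, add states in Sat(q) with every successor in Z. Already a fixed point.
Sat(A[q U AX (b & ~q)]) = {1, 2, 4}
0 ∉ Sat(A[q U AX (b & ~q)]) = {1, 2, 4}, so the formula does not hold at 0.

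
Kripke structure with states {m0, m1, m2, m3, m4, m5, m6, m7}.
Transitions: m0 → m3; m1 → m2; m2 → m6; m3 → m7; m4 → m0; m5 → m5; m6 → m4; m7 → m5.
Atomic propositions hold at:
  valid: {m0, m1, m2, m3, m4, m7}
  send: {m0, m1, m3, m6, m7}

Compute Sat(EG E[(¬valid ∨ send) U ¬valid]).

Sat(¬valid) = {m5, m6}
Sat(¬valid ∨ send) = {m0, m1, m3, m5, m6, m7}
E[(¬valid ∨ send) U ¬valid]: least fixpoint, start Z0 = Sat(¬valid) = {m5, m6}, add states in Sat(¬valid ∨ send) with some successor in Z. Z1 = {m5, m6, m7}; Z2 = {m3, m5, m6, m7}; Z3 = {m0, m3, m5, m6, m7}; fixed.
Sat(E[(¬valid ∨ send) U ¬valid]) = {m0, m3, m5, m6, m7}
EG E[(¬valid ∨ send) U ¬valid]: greatest fixpoint, start Z0 = {m0, m3, m5, m6, m7}, keep only states in Sat with some successor in Z. Z1 = {m0, m3, m5, m7}; fixed.
Sat(EG E[(¬valid ∨ send) U ¬valid]) = {m0, m3, m5, m7}

{m0, m3, m5, m7}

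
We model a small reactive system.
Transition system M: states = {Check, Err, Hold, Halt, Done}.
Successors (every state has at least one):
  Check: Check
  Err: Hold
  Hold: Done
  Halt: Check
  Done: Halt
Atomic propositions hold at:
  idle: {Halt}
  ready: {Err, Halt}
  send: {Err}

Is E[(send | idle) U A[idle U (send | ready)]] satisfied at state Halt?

Sat(send | idle) = {Err, Halt}
Sat(send | ready) = {Err, Halt}
A[idle U (send | ready)]: least fixpoint, start Z0 = Sat((send | ready)) = {Err, Halt}, add states in Sat(idle) with every successor in Z. Already a fixed point.
Sat(A[idle U (send | ready)]) = {Err, Halt}
E[(send | idle) U A[idle U (send | ready)]]: least fixpoint, start Z0 = Sat(A[idle U (send | ready)]) = {Err, Halt}, add states in Sat(send | idle) with some successor in Z. Already a fixed point.
Sat(E[(send | idle) U A[idle U (send | ready)]]) = {Err, Halt}
Halt ∈ Sat(E[(send | idle) U A[idle U (send | ready)]]) = {Err, Halt}, so the formula holds at Halt.

Yes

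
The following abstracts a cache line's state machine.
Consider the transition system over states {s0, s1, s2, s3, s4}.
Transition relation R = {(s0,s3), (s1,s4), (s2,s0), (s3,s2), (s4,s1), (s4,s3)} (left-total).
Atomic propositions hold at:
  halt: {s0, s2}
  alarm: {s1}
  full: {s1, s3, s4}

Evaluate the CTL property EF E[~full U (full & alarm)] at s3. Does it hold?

No

Sat(~full) = {s0, s2}
Sat(full & alarm) = {s1}
E[~full U (full & alarm)]: least fixpoint, start Z0 = Sat((full & alarm)) = {s1}, add states in Sat(~full) with some successor in Z. Already a fixed point.
Sat(E[~full U (full & alarm)]) = {s1}
EF E[~full U (full & alarm)]: least fixpoint, start Z0 = {s1}, add states with some successor in Z. Z1 = {s1, s4}; fixed.
Sat(EF E[~full U (full & alarm)]) = {s1, s4}
s3 ∉ Sat(EF E[~full U (full & alarm)]) = {s1, s4}, so the formula does not hold at s3.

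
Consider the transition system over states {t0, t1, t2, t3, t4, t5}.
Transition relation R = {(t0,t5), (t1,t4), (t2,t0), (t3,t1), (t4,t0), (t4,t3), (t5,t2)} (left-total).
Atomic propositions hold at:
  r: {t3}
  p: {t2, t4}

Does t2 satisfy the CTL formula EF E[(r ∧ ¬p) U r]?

No

Sat(¬p) = {t0, t1, t3, t5}
Sat(r ∧ ¬p) = {t3}
E[(r ∧ ¬p) U r]: least fixpoint, start Z0 = Sat(r) = {t3}, add states in Sat(r ∧ ¬p) with some successor in Z. Already a fixed point.
Sat(E[(r ∧ ¬p) U r]) = {t3}
EF E[(r ∧ ¬p) U r]: least fixpoint, start Z0 = {t3}, add states with some successor in Z. Z1 = {t3, t4}; Z2 = {t1, t3, t4}; fixed.
Sat(EF E[(r ∧ ¬p) U r]) = {t1, t3, t4}
t2 ∉ Sat(EF E[(r ∧ ¬p) U r]) = {t1, t3, t4}, so the formula does not hold at t2.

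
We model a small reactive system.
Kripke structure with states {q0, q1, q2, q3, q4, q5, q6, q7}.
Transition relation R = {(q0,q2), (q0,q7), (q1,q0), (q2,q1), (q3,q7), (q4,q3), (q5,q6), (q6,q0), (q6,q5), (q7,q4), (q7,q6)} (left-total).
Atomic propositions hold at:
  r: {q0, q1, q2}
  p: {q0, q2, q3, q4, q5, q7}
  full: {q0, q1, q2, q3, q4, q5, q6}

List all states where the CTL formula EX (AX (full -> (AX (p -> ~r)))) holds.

{q1, q4, q6, q7}

Sat(~r) = {q3, q4, q5, q6, q7}
Sat(p -> ~r) = {q1, q3, q4, q5, q6, q7}
Sat(AX (p -> ~r)) = {s : every successor in {q1, q3, q4, q5, q6, q7}} = {q2, q3, q4, q5, q7}
Sat(full -> (AX (p -> ~r))) = {q2, q3, q4, q5, q7}
Sat(AX (full -> (AX (p -> ~r)))) = {s : every successor in {q2, q3, q4, q5, q7}} = {q0, q3, q4}
Sat(EX (AX (full -> (AX (p -> ~r))))) = {s : some successor in {q0, q3, q4}} = {q1, q4, q6, q7}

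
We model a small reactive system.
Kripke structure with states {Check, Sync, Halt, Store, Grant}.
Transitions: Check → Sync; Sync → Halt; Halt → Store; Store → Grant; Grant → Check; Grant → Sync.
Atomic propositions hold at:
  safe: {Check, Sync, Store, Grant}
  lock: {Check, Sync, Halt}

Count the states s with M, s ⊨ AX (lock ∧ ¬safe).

1

Sat(¬safe) = {Halt}
Sat(lock ∧ ¬safe) = {Halt}
Sat(AX (lock ∧ ¬safe)) = {s : every successor in {Halt}} = {Sync}
|Sat(AX (lock ∧ ¬safe))| = |{Sync}| = 1.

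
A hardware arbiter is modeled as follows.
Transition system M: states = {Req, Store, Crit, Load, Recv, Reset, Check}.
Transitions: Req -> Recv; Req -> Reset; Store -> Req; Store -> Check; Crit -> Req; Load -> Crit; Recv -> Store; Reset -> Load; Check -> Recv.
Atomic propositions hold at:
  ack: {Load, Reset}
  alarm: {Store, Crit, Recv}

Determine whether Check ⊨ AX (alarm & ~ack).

Yes

Sat(~ack) = {Req, Store, Crit, Recv, Check}
Sat(alarm & ~ack) = {Store, Crit, Recv}
Sat(AX (alarm & ~ack)) = {s : every successor in {Store, Crit, Recv}} = {Load, Recv, Check}
Check ∈ Sat(AX (alarm & ~ack)) = {Load, Recv, Check}, so the formula holds at Check.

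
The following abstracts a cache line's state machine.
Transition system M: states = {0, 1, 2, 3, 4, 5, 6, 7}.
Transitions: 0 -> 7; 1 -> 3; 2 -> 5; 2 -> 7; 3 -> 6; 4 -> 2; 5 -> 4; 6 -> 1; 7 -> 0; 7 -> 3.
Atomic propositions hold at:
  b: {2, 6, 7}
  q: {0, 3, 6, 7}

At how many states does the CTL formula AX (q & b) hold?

Sat(q & b) = {6, 7}
Sat(AX (q & b)) = {s : every successor in {6, 7}} = {0, 3}
|Sat(AX (q & b))| = |{0, 3}| = 2.

2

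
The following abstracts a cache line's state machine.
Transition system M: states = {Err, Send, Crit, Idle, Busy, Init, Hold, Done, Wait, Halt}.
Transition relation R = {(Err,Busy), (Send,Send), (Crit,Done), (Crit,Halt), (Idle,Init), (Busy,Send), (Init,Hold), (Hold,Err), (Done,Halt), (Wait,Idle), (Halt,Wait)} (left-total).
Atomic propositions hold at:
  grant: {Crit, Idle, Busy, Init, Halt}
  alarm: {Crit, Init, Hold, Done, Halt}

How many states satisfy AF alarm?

7

AF alarm: least fixpoint, start Z0 = {Crit, Init, Hold, Done, Halt}, add states with every successor in Z. Z1 = {Crit, Idle, Init, Hold, Done, Halt}; Z2 = {Crit, Idle, Init, Hold, Done, Wait, Halt}; fixed.
Sat(AF alarm) = {Crit, Idle, Init, Hold, Done, Wait, Halt}
|Sat(AF alarm)| = |{Crit, Idle, Init, Hold, Done, Wait, Halt}| = 7.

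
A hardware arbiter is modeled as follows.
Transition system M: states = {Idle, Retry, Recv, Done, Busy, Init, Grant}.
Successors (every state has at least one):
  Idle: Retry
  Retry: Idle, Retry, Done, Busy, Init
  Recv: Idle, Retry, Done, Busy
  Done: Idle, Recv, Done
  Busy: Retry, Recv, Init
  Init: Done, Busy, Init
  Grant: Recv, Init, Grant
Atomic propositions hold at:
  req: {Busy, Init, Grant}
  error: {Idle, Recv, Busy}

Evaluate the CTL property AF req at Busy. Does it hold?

AF req: least fixpoint, start Z0 = {Busy, Init, Grant}, add states with every successor in Z. Already a fixed point.
Sat(AF req) = {Busy, Init, Grant}
Busy ∈ Sat(AF req) = {Busy, Init, Grant}, so the formula holds at Busy.

Yes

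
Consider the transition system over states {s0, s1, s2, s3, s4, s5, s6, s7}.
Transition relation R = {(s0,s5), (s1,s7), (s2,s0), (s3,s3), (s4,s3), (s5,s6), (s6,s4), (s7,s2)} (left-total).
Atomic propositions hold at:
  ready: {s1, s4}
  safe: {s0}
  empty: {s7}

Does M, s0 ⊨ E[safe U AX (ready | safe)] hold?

No

Sat(ready | safe) = {s0, s1, s4}
Sat(AX (ready | safe)) = {s : every successor in {s0, s1, s4}} = {s2, s6}
E[safe U AX (ready | safe)]: least fixpoint, start Z0 = Sat(AX (ready | safe)) = {s2, s6}, add states in Sat(safe) with some successor in Z. Already a fixed point.
Sat(E[safe U AX (ready | safe)]) = {s2, s6}
s0 ∉ Sat(E[safe U AX (ready | safe)]) = {s2, s6}, so the formula does not hold at s0.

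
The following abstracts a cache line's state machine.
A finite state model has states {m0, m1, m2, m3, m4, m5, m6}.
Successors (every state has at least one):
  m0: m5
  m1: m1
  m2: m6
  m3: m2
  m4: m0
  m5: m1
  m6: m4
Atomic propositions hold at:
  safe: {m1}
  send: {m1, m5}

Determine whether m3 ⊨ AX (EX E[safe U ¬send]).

Sat(¬send) = {m0, m2, m3, m4, m6}
E[safe U ¬send]: least fixpoint, start Z0 = Sat(¬send) = {m0, m2, m3, m4, m6}, add states in Sat(safe) with some successor in Z. Already a fixed point.
Sat(E[safe U ¬send]) = {m0, m2, m3, m4, m6}
Sat(EX E[safe U ¬send]) = {s : some successor in {m0, m2, m3, m4, m6}} = {m2, m3, m4, m6}
Sat(AX (EX E[safe U ¬send])) = {s : every successor in {m2, m3, m4, m6}} = {m2, m3, m6}
m3 ∈ Sat(AX (EX E[safe U ¬send])) = {m2, m3, m6}, so the formula holds at m3.

Yes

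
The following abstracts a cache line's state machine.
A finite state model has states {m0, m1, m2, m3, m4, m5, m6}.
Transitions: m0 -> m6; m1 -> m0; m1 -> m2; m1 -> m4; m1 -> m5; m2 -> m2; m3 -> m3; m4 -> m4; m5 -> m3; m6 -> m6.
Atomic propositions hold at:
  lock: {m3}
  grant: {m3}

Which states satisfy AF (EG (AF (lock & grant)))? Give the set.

{m3, m5}

Sat(lock & grant) = {m3}
AF (lock & grant): least fixpoint, start Z0 = {m3}, add states with every successor in Z. Z1 = {m3, m5}; fixed.
Sat(AF (lock & grant)) = {m3, m5}
EG (AF (lock & grant)): greatest fixpoint, start Z0 = {m3, m5}, keep only states in Sat with some successor in Z. Already a fixed point.
Sat(EG (AF (lock & grant))) = {m3, m5}
AF (EG (AF (lock & grant))): least fixpoint, start Z0 = {m3, m5}, add states with every successor in Z. Already a fixed point.
Sat(AF (EG (AF (lock & grant)))) = {m3, m5}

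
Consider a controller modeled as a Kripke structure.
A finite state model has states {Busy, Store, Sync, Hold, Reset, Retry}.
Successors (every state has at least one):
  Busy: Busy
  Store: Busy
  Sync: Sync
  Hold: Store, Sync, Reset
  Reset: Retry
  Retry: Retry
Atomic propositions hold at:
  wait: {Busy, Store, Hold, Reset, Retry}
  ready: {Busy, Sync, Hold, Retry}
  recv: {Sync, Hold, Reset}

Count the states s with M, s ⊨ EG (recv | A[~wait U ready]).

Sat(~wait) = {Sync}
A[~wait U ready]: least fixpoint, start Z0 = Sat(ready) = {Busy, Sync, Hold, Retry}, add states in Sat(~wait) with every successor in Z. Already a fixed point.
Sat(A[~wait U ready]) = {Busy, Sync, Hold, Retry}
Sat(recv | A[~wait U ready]) = {Busy, Sync, Hold, Reset, Retry}
EG (recv | A[~wait U ready]): greatest fixpoint, start Z0 = {Busy, Sync, Hold, Reset, Retry}, keep only states in Sat with some successor in Z. Already a fixed point.
Sat(EG (recv | A[~wait U ready])) = {Busy, Sync, Hold, Reset, Retry}
|Sat(EG (recv | A[~wait U ready]))| = |{Busy, Sync, Hold, Reset, Retry}| = 5.

5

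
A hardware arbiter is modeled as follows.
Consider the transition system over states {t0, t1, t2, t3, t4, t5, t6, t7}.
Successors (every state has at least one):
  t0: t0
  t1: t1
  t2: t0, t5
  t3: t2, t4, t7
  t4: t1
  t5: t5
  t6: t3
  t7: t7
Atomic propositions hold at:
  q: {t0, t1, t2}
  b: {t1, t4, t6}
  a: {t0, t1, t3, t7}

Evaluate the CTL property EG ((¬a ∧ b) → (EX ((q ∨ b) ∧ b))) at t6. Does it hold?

No

Sat(¬a) = {t2, t4, t5, t6}
Sat(¬a ∧ b) = {t4, t6}
Sat(q ∨ b) = {t0, t1, t2, t4, t6}
Sat((q ∨ b) ∧ b) = {t1, t4, t6}
Sat(EX ((q ∨ b) ∧ b)) = {s : some successor in {t1, t4, t6}} = {t1, t3, t4}
Sat((¬a ∧ b) → (EX ((q ∨ b) ∧ b))) = {t0, t1, t2, t3, t4, t5, t7}
EG ((¬a ∧ b) → (EX ((q ∨ b) ∧ b))): greatest fixpoint, start Z0 = {t0, t1, t2, t3, t4, t5, t7}, keep only states in Sat with some successor in Z. Already a fixed point.
Sat(EG ((¬a ∧ b) → (EX ((q ∨ b) ∧ b)))) = {t0, t1, t2, t3, t4, t5, t7}
t6 ∉ Sat(EG ((¬a ∧ b) → (EX ((q ∨ b) ∧ b)))) = {t0, t1, t2, t3, t4, t5, t7}, so the formula does not hold at t6.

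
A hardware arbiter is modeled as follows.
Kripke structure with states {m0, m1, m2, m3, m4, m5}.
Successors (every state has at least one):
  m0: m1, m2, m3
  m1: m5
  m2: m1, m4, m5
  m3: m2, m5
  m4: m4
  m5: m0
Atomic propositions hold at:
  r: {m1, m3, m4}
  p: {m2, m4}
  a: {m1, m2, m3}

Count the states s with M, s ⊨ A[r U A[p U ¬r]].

Sat(¬r) = {m0, m2, m5}
A[p U ¬r]: least fixpoint, start Z0 = Sat(¬r) = {m0, m2, m5}, add states in Sat(p) with every successor in Z. Already a fixed point.
Sat(A[p U ¬r]) = {m0, m2, m5}
A[r U A[p U ¬r]]: least fixpoint, start Z0 = Sat(A[p U ¬r]) = {m0, m2, m5}, add states in Sat(r) with every successor in Z. Z1 = {m0, m1, m2, m3, m5}; fixed.
Sat(A[r U A[p U ¬r]]) = {m0, m1, m2, m3, m5}
|Sat(A[r U A[p U ¬r]])| = |{m0, m1, m2, m3, m5}| = 5.

5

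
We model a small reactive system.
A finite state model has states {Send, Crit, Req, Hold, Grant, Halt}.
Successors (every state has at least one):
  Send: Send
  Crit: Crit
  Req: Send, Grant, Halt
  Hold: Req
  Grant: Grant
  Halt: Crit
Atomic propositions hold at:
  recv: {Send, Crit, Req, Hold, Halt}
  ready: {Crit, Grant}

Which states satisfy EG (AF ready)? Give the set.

{Crit, Grant, Halt}

AF ready: least fixpoint, start Z0 = {Crit, Grant}, add states with every successor in Z. Z1 = {Crit, Grant, Halt}; fixed.
Sat(AF ready) = {Crit, Grant, Halt}
EG (AF ready): greatest fixpoint, start Z0 = {Crit, Grant, Halt}, keep only states in Sat with some successor in Z. Already a fixed point.
Sat(EG (AF ready)) = {Crit, Grant, Halt}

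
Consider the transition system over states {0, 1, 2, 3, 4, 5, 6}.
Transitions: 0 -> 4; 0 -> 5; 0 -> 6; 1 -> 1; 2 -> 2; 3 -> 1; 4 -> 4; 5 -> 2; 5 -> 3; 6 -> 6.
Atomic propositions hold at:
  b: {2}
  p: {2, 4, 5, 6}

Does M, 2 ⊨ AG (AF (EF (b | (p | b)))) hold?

Sat(p | b) = {2, 4, 5, 6}
Sat(b | (p | b)) = {2, 4, 5, 6}
EF (b | (p | b)): least fixpoint, start Z0 = {2, 4, 5, 6}, add states with some successor in Z. Z1 = {0, 2, 4, 5, 6}; fixed.
Sat(EF (b | (p | b))) = {0, 2, 4, 5, 6}
AF (EF (b | (p | b))): least fixpoint, start Z0 = {0, 2, 4, 5, 6}, add states with every successor in Z. Already a fixed point.
Sat(AF (EF (b | (p | b)))) = {0, 2, 4, 5, 6}
AG (AF (EF (b | (p | b)))): greatest fixpoint, start Z0 = {0, 2, 4, 5, 6}, keep only states in Sat with every successor in Z. Z1 = {0, 2, 4, 6}; Z2 = {2, 4, 6}; fixed.
Sat(AG (AF (EF (b | (p | b))))) = {2, 4, 6}
2 ∈ Sat(AG (AF (EF (b | (p | b))))) = {2, 4, 6}, so the formula holds at 2.

Yes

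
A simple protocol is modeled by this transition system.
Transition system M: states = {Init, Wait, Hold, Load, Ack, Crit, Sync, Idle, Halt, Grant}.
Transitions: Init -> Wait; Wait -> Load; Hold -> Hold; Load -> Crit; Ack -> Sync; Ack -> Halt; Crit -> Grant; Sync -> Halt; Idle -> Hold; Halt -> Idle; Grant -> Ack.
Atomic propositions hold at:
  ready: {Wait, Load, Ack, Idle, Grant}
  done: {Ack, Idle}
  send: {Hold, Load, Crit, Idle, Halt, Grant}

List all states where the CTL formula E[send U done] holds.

{Load, Ack, Crit, Idle, Halt, Grant}

E[send U done]: least fixpoint, start Z0 = Sat(done) = {Ack, Idle}, add states in Sat(send) with some successor in Z. Z1 = {Ack, Idle, Halt, Grant}; Z2 = {Ack, Crit, Idle, Halt, Grant}; Z3 = {Load, Ack, Crit, Idle, Halt, Grant}; fixed.
Sat(E[send U done]) = {Load, Ack, Crit, Idle, Halt, Grant}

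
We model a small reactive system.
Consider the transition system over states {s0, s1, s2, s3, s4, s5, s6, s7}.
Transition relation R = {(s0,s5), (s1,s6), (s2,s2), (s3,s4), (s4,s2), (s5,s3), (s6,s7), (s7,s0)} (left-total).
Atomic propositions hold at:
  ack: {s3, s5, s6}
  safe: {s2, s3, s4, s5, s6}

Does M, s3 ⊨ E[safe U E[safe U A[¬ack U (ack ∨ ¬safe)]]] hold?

Yes

Sat(¬ack) = {s0, s1, s2, s4, s7}
Sat(¬safe) = {s0, s1, s7}
Sat(ack ∨ ¬safe) = {s0, s1, s3, s5, s6, s7}
A[¬ack U (ack ∨ ¬safe)]: least fixpoint, start Z0 = Sat((ack ∨ ¬safe)) = {s0, s1, s3, s5, s6, s7}, add states in Sat(¬ack) with every successor in Z. Already a fixed point.
Sat(A[¬ack U (ack ∨ ¬safe)]) = {s0, s1, s3, s5, s6, s7}
E[safe U A[¬ack U (ack ∨ ¬safe)]]: least fixpoint, start Z0 = Sat(A[¬ack U (ack ∨ ¬safe)]) = {s0, s1, s3, s5, s6, s7}, add states in Sat(safe) with some successor in Z. Already a fixed point.
Sat(E[safe U A[¬ack U (ack ∨ ¬safe)]]) = {s0, s1, s3, s5, s6, s7}
E[safe U E[safe U A[¬ack U (ack ∨ ¬safe)]]]: least fixpoint, start Z0 = Sat(E[safe U A[¬ack U (ack ∨ ¬safe)]]) = {s0, s1, s3, s5, s6, s7}, add states in Sat(safe) with some successor in Z. Already a fixed point.
Sat(E[safe U E[safe U A[¬ack U (ack ∨ ¬safe)]]]) = {s0, s1, s3, s5, s6, s7}
s3 ∈ Sat(E[safe U E[safe U A[¬ack U (ack ∨ ¬safe)]]]) = {s0, s1, s3, s5, s6, s7}, so the formula holds at s3.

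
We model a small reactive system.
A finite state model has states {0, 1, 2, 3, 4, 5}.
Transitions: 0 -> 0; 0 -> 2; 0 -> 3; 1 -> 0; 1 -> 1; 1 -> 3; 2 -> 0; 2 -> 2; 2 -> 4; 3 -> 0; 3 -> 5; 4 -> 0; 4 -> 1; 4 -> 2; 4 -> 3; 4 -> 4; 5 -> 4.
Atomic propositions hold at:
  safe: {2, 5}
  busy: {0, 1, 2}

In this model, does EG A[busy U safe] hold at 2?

A[busy U safe]: least fixpoint, start Z0 = Sat(safe) = {2, 5}, add states in Sat(busy) with every successor in Z. Already a fixed point.
Sat(A[busy U safe]) = {2, 5}
EG A[busy U safe]: greatest fixpoint, start Z0 = {2, 5}, keep only states in Sat with some successor in Z. Z1 = {2}; fixed.
Sat(EG A[busy U safe]) = {2}
2 ∈ Sat(EG A[busy U safe]) = {2}, so the formula holds at 2.

Yes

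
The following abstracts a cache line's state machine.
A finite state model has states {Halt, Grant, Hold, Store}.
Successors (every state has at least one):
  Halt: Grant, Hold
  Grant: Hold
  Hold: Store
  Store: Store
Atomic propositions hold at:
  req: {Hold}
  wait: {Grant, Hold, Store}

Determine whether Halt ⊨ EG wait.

No

EG wait: greatest fixpoint, start Z0 = {Grant, Hold, Store}, keep only states in Sat with some successor in Z. Already a fixed point.
Sat(EG wait) = {Grant, Hold, Store}
Halt ∉ Sat(EG wait) = {Grant, Hold, Store}, so the formula does not hold at Halt.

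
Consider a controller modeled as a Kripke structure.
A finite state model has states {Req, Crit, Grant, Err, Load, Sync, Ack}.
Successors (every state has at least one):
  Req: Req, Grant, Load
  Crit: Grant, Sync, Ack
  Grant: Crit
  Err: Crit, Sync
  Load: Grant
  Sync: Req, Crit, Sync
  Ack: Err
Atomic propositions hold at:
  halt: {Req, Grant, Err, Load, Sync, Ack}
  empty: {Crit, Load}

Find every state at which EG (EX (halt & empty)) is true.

Sat(halt & empty) = {Load}
Sat(EX (halt & empty)) = {s : some successor in {Load}} = {Req}
EG (EX (halt & empty)): greatest fixpoint, start Z0 = {Req}, keep only states in Sat with some successor in Z. Already a fixed point.
Sat(EG (EX (halt & empty))) = {Req}

{Req}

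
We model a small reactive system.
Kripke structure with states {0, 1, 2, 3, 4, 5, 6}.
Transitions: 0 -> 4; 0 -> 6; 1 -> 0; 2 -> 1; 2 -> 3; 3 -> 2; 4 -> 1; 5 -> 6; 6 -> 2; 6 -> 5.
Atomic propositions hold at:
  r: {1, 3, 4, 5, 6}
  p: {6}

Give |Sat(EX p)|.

2

Sat(EX p) = {s : some successor in {6}} = {0, 5}
|Sat(EX p)| = |{0, 5}| = 2.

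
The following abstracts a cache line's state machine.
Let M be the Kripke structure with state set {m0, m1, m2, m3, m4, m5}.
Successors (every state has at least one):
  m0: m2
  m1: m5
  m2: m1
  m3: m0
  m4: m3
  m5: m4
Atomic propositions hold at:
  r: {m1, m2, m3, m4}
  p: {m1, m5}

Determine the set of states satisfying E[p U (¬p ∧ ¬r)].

{m0}

Sat(¬p) = {m0, m2, m3, m4}
Sat(¬r) = {m0, m5}
Sat(¬p ∧ ¬r) = {m0}
E[p U (¬p ∧ ¬r)]: least fixpoint, start Z0 = Sat((¬p ∧ ¬r)) = {m0}, add states in Sat(p) with some successor in Z. Already a fixed point.
Sat(E[p U (¬p ∧ ¬r)]) = {m0}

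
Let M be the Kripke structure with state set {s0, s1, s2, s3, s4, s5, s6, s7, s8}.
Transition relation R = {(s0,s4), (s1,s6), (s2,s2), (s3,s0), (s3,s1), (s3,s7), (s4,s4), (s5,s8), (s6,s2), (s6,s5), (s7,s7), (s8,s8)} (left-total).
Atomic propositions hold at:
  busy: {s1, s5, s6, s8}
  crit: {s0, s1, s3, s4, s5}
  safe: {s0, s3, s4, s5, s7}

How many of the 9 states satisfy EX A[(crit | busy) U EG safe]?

Sat(crit | busy) = {s0, s1, s3, s4, s5, s6, s8}
EG safe: greatest fixpoint, start Z0 = {s0, s3, s4, s5, s7}, keep only states in Sat with some successor in Z. Z1 = {s0, s3, s4, s7}; fixed.
Sat(EG safe) = {s0, s3, s4, s7}
A[(crit | busy) U EG safe]: least fixpoint, start Z0 = Sat(EG safe) = {s0, s3, s4, s7}, add states in Sat(crit | busy) with every successor in Z. Already a fixed point.
Sat(A[(crit | busy) U EG safe]) = {s0, s3, s4, s7}
Sat(EX A[(crit | busy) U EG safe]) = {s : some successor in {s0, s3, s4, s7}} = {s0, s3, s4, s7}
|Sat(EX A[(crit | busy) U EG safe])| = |{s0, s3, s4, s7}| = 4.

4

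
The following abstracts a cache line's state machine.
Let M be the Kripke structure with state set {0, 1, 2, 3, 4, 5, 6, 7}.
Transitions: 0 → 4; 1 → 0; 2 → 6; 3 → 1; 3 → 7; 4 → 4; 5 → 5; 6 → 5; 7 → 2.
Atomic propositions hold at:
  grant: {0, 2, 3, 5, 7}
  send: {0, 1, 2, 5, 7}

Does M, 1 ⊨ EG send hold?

EG send: greatest fixpoint, start Z0 = {0, 1, 2, 5, 7}, keep only states in Sat with some successor in Z. Z1 = {1, 5, 7}; Z2 = {5}; fixed.
Sat(EG send) = {5}
1 ∉ Sat(EG send) = {5}, so the formula does not hold at 1.

No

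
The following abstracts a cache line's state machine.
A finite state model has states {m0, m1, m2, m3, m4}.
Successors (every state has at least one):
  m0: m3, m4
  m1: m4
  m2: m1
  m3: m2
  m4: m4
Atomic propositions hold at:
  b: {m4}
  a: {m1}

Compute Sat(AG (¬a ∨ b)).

{m4}

Sat(¬a) = {m0, m2, m3, m4}
Sat(¬a ∨ b) = {m0, m2, m3, m4}
AG (¬a ∨ b): greatest fixpoint, start Z0 = {m0, m2, m3, m4}, keep only states in Sat with every successor in Z. Z1 = {m0, m3, m4}; Z2 = {m0, m4}; Z3 = {m4}; fixed.
Sat(AG (¬a ∨ b)) = {m4}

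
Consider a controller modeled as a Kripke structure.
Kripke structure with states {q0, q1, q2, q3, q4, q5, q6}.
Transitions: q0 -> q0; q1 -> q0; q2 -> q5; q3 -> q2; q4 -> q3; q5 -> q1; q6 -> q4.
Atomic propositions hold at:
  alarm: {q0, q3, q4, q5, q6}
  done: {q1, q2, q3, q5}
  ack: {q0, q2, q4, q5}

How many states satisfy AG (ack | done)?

6

Sat(ack | done) = {q0, q1, q2, q3, q4, q5}
AG (ack | done): greatest fixpoint, start Z0 = {q0, q1, q2, q3, q4, q5}, keep only states in Sat with every successor in Z. Already a fixed point.
Sat(AG (ack | done)) = {q0, q1, q2, q3, q4, q5}
|Sat(AG (ack | done))| = |{q0, q1, q2, q3, q4, q5}| = 6.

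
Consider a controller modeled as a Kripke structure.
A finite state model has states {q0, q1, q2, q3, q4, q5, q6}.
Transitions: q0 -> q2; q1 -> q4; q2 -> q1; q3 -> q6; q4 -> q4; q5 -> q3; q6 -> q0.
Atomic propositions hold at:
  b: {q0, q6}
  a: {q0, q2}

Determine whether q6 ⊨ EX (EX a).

Yes

Sat(EX a) = {s : some successor in {q0, q2}} = {q0, q6}
Sat(EX (EX a)) = {s : some successor in {q0, q6}} = {q3, q6}
q6 ∈ Sat(EX (EX a)) = {q3, q6}, so the formula holds at q6.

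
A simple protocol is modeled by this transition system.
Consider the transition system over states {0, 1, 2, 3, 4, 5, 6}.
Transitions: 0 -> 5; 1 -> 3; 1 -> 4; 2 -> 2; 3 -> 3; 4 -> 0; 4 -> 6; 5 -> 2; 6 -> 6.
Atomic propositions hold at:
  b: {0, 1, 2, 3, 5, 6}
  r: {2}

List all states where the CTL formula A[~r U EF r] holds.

Sat(~r) = {0, 1, 3, 4, 5, 6}
EF r: least fixpoint, start Z0 = {2}, add states with some successor in Z. Z1 = {2, 5}; Z2 = {0, 2, 5}; Z3 = {0, 2, 4, 5}; Z4 = {0, 1, 2, 4, 5}; fixed.
Sat(EF r) = {0, 1, 2, 4, 5}
A[~r U EF r]: least fixpoint, start Z0 = Sat(EF r) = {0, 1, 2, 4, 5}, add states in Sat(~r) with every successor in Z. Already a fixed point.
Sat(A[~r U EF r]) = {0, 1, 2, 4, 5}

{0, 1, 2, 4, 5}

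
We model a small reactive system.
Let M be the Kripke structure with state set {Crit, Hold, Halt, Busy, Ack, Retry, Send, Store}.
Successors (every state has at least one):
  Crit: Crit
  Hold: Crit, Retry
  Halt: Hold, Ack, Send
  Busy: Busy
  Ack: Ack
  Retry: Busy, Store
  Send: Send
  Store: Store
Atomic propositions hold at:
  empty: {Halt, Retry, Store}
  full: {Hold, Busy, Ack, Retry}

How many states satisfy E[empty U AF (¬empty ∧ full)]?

Sat(¬empty) = {Crit, Hold, Busy, Ack, Send}
Sat(¬empty ∧ full) = {Hold, Busy, Ack}
AF (¬empty ∧ full): least fixpoint, start Z0 = {Hold, Busy, Ack}, add states with every successor in Z. Already a fixed point.
Sat(AF (¬empty ∧ full)) = {Hold, Busy, Ack}
E[empty U AF (¬empty ∧ full)]: least fixpoint, start Z0 = Sat(AF (¬empty ∧ full)) = {Hold, Busy, Ack}, add states in Sat(empty) with some successor in Z. Z1 = {Hold, Halt, Busy, Ack, Retry}; fixed.
Sat(E[empty U AF (¬empty ∧ full)]) = {Hold, Halt, Busy, Ack, Retry}
|Sat(E[empty U AF (¬empty ∧ full)])| = |{Hold, Halt, Busy, Ack, Retry}| = 5.

5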